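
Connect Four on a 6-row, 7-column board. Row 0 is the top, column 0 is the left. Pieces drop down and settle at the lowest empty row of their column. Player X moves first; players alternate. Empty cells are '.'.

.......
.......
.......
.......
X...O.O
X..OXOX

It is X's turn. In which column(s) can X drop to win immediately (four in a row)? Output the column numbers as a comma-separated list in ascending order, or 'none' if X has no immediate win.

Answer: none

Derivation:
col 0: drop X → no win
col 1: drop X → no win
col 2: drop X → no win
col 3: drop X → no win
col 4: drop X → no win
col 5: drop X → no win
col 6: drop X → no win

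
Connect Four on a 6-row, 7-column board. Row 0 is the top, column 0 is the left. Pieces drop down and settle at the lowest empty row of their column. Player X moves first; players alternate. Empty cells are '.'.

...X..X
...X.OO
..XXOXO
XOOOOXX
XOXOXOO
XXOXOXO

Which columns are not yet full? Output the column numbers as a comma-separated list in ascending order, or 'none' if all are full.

col 0: top cell = '.' → open
col 1: top cell = '.' → open
col 2: top cell = '.' → open
col 3: top cell = 'X' → FULL
col 4: top cell = '.' → open
col 5: top cell = '.' → open
col 6: top cell = 'X' → FULL

Answer: 0,1,2,4,5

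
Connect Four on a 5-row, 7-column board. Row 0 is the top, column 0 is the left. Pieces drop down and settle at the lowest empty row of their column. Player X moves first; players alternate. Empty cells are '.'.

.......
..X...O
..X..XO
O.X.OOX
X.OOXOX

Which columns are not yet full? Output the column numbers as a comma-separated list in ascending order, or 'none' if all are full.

Answer: 0,1,2,3,4,5,6

Derivation:
col 0: top cell = '.' → open
col 1: top cell = '.' → open
col 2: top cell = '.' → open
col 3: top cell = '.' → open
col 4: top cell = '.' → open
col 5: top cell = '.' → open
col 6: top cell = '.' → open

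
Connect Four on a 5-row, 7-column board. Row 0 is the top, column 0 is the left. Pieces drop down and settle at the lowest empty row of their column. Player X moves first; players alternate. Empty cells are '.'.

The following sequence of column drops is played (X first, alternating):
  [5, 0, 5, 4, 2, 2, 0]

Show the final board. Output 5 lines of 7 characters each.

Move 1: X drops in col 5, lands at row 4
Move 2: O drops in col 0, lands at row 4
Move 3: X drops in col 5, lands at row 3
Move 4: O drops in col 4, lands at row 4
Move 5: X drops in col 2, lands at row 4
Move 6: O drops in col 2, lands at row 3
Move 7: X drops in col 0, lands at row 3

Answer: .......
.......
.......
X.O..X.
O.X.OX.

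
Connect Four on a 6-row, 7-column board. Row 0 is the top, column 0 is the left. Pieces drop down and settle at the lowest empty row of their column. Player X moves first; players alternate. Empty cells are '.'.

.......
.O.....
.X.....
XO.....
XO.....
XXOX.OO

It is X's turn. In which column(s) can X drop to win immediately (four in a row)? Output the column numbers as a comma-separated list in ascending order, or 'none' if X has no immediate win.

Answer: 0

Derivation:
col 0: drop X → WIN!
col 1: drop X → no win
col 2: drop X → no win
col 3: drop X → no win
col 4: drop X → no win
col 5: drop X → no win
col 6: drop X → no win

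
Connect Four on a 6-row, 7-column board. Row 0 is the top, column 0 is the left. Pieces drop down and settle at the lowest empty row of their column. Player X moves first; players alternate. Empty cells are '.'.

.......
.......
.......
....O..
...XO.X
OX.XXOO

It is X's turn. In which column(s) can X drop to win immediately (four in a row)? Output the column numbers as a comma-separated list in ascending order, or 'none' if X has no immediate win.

col 0: drop X → no win
col 1: drop X → no win
col 2: drop X → WIN!
col 3: drop X → no win
col 4: drop X → no win
col 5: drop X → no win
col 6: drop X → no win

Answer: 2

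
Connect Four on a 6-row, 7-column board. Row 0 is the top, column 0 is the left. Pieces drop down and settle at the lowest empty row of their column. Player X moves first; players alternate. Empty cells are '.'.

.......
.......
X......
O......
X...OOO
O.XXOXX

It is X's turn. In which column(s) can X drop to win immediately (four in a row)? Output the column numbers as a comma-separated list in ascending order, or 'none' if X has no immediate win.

col 0: drop X → no win
col 1: drop X → no win
col 2: drop X → no win
col 3: drop X → no win
col 4: drop X → no win
col 5: drop X → no win
col 6: drop X → no win

Answer: none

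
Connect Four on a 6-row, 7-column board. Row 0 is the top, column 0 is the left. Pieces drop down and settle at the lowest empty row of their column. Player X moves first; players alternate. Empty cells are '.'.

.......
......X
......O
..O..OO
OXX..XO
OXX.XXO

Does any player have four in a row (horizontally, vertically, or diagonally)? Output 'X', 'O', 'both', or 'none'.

O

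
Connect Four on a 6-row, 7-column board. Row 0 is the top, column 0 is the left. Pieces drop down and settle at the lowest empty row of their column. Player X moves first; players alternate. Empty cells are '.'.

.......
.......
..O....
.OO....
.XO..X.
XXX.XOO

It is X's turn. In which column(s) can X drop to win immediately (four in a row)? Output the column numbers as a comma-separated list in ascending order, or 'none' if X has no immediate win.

Answer: 3

Derivation:
col 0: drop X → no win
col 1: drop X → no win
col 2: drop X → no win
col 3: drop X → WIN!
col 4: drop X → no win
col 5: drop X → no win
col 6: drop X → no win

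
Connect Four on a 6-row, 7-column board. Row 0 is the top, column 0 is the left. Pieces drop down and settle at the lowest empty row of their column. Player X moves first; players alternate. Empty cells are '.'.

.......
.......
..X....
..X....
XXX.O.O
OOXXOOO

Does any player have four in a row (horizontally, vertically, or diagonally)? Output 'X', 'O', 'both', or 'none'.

X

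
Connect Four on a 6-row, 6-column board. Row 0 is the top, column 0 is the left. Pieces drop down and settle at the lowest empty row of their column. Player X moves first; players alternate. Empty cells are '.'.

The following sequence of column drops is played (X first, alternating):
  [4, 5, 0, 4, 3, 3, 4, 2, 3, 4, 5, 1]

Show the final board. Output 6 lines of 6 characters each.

Move 1: X drops in col 4, lands at row 5
Move 2: O drops in col 5, lands at row 5
Move 3: X drops in col 0, lands at row 5
Move 4: O drops in col 4, lands at row 4
Move 5: X drops in col 3, lands at row 5
Move 6: O drops in col 3, lands at row 4
Move 7: X drops in col 4, lands at row 3
Move 8: O drops in col 2, lands at row 5
Move 9: X drops in col 3, lands at row 3
Move 10: O drops in col 4, lands at row 2
Move 11: X drops in col 5, lands at row 4
Move 12: O drops in col 1, lands at row 5

Answer: ......
......
....O.
...XX.
...OOX
XOOXXO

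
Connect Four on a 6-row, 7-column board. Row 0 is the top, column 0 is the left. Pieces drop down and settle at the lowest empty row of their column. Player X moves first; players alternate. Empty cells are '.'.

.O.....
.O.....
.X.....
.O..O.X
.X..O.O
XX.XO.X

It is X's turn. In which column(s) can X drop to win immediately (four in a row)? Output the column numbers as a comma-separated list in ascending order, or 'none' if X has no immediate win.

Answer: 2

Derivation:
col 0: drop X → no win
col 2: drop X → WIN!
col 3: drop X → no win
col 4: drop X → no win
col 5: drop X → no win
col 6: drop X → no win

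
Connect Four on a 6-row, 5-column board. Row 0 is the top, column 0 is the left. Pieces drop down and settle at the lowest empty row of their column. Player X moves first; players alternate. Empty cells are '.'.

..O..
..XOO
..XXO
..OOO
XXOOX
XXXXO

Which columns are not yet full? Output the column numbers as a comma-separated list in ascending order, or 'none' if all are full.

col 0: top cell = '.' → open
col 1: top cell = '.' → open
col 2: top cell = 'O' → FULL
col 3: top cell = '.' → open
col 4: top cell = '.' → open

Answer: 0,1,3,4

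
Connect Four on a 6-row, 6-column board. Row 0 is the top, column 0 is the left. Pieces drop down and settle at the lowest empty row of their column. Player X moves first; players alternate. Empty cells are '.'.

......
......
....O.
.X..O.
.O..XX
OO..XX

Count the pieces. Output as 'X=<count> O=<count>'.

X=5 O=5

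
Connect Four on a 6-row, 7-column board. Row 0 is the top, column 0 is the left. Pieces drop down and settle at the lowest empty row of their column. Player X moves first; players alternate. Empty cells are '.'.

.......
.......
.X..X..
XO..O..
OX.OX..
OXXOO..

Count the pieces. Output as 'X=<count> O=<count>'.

X=7 O=7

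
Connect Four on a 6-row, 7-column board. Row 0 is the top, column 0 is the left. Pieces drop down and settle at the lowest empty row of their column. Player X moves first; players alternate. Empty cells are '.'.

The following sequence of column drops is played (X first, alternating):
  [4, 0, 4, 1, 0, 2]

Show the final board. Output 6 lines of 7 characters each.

Move 1: X drops in col 4, lands at row 5
Move 2: O drops in col 0, lands at row 5
Move 3: X drops in col 4, lands at row 4
Move 4: O drops in col 1, lands at row 5
Move 5: X drops in col 0, lands at row 4
Move 6: O drops in col 2, lands at row 5

Answer: .......
.......
.......
.......
X...X..
OOO.X..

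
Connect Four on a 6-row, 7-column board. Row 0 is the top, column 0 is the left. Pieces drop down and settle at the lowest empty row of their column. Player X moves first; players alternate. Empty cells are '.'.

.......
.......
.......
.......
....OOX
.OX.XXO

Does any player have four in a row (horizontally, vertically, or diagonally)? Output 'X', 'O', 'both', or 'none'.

none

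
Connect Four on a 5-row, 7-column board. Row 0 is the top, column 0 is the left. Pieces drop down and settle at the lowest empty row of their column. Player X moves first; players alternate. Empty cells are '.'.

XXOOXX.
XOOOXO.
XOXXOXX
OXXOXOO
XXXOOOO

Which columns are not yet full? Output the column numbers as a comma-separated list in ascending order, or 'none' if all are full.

Answer: 6

Derivation:
col 0: top cell = 'X' → FULL
col 1: top cell = 'X' → FULL
col 2: top cell = 'O' → FULL
col 3: top cell = 'O' → FULL
col 4: top cell = 'X' → FULL
col 5: top cell = 'X' → FULL
col 6: top cell = '.' → open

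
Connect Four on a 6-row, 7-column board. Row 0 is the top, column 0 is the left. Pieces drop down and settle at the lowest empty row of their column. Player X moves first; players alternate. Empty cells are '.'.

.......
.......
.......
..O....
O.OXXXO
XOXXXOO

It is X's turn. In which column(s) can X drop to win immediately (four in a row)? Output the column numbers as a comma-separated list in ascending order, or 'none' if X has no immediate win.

col 0: drop X → no win
col 1: drop X → no win
col 2: drop X → no win
col 3: drop X → no win
col 4: drop X → no win
col 5: drop X → no win
col 6: drop X → no win

Answer: none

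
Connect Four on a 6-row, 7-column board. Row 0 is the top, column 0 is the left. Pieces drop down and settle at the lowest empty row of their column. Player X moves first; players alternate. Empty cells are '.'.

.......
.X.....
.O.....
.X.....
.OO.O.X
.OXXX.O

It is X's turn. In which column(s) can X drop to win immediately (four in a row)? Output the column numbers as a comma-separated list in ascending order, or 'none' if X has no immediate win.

Answer: 5

Derivation:
col 0: drop X → no win
col 1: drop X → no win
col 2: drop X → no win
col 3: drop X → no win
col 4: drop X → no win
col 5: drop X → WIN!
col 6: drop X → no win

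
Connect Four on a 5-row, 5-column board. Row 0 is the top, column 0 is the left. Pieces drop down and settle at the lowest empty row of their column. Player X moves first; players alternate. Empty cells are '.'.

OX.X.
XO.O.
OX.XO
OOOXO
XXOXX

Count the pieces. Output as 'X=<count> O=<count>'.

X=10 O=10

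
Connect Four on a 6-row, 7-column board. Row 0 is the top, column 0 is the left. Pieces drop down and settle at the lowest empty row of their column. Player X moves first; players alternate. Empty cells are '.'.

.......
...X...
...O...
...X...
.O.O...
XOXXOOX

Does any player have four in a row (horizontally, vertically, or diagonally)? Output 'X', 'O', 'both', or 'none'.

none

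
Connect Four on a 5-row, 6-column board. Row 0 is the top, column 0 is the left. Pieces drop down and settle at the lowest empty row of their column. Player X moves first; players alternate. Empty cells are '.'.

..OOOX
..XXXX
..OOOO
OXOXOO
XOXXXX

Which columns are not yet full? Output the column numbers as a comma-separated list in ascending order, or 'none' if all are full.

Answer: 0,1

Derivation:
col 0: top cell = '.' → open
col 1: top cell = '.' → open
col 2: top cell = 'O' → FULL
col 3: top cell = 'O' → FULL
col 4: top cell = 'O' → FULL
col 5: top cell = 'X' → FULL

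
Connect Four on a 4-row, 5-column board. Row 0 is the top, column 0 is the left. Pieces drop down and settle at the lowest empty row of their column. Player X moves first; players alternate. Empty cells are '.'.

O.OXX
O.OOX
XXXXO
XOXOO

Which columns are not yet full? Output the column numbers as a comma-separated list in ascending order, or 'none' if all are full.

col 0: top cell = 'O' → FULL
col 1: top cell = '.' → open
col 2: top cell = 'O' → FULL
col 3: top cell = 'X' → FULL
col 4: top cell = 'X' → FULL

Answer: 1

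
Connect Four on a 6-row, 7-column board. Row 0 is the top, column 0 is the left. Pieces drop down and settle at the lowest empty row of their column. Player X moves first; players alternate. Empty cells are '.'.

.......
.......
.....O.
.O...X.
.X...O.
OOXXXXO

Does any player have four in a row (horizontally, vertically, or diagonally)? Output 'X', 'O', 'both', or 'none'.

X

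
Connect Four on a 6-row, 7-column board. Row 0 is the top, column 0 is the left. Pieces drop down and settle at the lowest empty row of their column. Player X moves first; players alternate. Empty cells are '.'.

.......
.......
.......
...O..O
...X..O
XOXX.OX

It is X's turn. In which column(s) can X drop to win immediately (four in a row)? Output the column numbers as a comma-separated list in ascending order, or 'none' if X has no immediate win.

Answer: none

Derivation:
col 0: drop X → no win
col 1: drop X → no win
col 2: drop X → no win
col 3: drop X → no win
col 4: drop X → no win
col 5: drop X → no win
col 6: drop X → no win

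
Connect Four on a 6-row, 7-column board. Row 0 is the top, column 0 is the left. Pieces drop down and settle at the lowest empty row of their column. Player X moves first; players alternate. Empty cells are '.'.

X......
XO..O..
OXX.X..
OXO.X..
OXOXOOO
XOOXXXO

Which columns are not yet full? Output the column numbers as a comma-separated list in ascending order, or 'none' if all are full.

Answer: 1,2,3,4,5,6

Derivation:
col 0: top cell = 'X' → FULL
col 1: top cell = '.' → open
col 2: top cell = '.' → open
col 3: top cell = '.' → open
col 4: top cell = '.' → open
col 5: top cell = '.' → open
col 6: top cell = '.' → open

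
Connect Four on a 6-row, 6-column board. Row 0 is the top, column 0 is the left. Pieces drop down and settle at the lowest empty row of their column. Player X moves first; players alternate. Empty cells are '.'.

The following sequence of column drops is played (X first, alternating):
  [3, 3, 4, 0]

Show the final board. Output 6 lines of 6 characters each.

Move 1: X drops in col 3, lands at row 5
Move 2: O drops in col 3, lands at row 4
Move 3: X drops in col 4, lands at row 5
Move 4: O drops in col 0, lands at row 5

Answer: ......
......
......
......
...O..
O..XX.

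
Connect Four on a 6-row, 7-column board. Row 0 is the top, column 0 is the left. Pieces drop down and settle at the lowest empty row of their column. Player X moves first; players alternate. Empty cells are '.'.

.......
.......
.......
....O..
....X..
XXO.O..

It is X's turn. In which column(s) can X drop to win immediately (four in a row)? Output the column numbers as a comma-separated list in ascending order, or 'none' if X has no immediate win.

Answer: none

Derivation:
col 0: drop X → no win
col 1: drop X → no win
col 2: drop X → no win
col 3: drop X → no win
col 4: drop X → no win
col 5: drop X → no win
col 6: drop X → no win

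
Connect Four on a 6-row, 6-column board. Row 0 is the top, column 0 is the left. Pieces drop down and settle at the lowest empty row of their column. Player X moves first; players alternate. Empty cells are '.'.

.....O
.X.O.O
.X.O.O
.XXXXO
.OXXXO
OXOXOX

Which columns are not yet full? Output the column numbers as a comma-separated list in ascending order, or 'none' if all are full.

col 0: top cell = '.' → open
col 1: top cell = '.' → open
col 2: top cell = '.' → open
col 3: top cell = '.' → open
col 4: top cell = '.' → open
col 5: top cell = 'O' → FULL

Answer: 0,1,2,3,4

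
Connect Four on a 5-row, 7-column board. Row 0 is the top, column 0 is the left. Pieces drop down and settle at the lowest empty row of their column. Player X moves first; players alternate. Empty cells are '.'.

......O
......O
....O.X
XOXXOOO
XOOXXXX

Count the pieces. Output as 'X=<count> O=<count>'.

X=9 O=9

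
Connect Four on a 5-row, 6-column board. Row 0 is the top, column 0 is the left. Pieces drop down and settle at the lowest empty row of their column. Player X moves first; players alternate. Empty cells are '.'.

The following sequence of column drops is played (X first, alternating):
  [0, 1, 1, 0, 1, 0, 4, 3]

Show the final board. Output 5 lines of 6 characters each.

Answer: ......
......
OX....
OX....
XO.OX.

Derivation:
Move 1: X drops in col 0, lands at row 4
Move 2: O drops in col 1, lands at row 4
Move 3: X drops in col 1, lands at row 3
Move 4: O drops in col 0, lands at row 3
Move 5: X drops in col 1, lands at row 2
Move 6: O drops in col 0, lands at row 2
Move 7: X drops in col 4, lands at row 4
Move 8: O drops in col 3, lands at row 4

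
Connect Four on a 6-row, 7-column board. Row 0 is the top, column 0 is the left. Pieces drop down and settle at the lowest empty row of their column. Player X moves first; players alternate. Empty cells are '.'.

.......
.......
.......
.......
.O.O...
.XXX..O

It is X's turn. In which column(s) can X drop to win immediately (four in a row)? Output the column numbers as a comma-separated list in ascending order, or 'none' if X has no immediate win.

Answer: 0,4

Derivation:
col 0: drop X → WIN!
col 1: drop X → no win
col 2: drop X → no win
col 3: drop X → no win
col 4: drop X → WIN!
col 5: drop X → no win
col 6: drop X → no win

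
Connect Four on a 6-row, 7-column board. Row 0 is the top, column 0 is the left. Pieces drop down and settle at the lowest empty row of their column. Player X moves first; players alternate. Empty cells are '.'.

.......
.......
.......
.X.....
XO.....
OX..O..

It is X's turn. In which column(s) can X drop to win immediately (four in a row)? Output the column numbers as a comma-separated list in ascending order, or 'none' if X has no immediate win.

col 0: drop X → no win
col 1: drop X → no win
col 2: drop X → no win
col 3: drop X → no win
col 4: drop X → no win
col 5: drop X → no win
col 6: drop X → no win

Answer: none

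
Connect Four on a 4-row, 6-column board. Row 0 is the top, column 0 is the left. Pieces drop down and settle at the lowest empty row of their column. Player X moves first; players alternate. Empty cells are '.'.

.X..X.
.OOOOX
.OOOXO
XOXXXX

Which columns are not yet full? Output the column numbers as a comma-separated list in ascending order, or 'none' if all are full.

col 0: top cell = '.' → open
col 1: top cell = 'X' → FULL
col 2: top cell = '.' → open
col 3: top cell = '.' → open
col 4: top cell = 'X' → FULL
col 5: top cell = '.' → open

Answer: 0,2,3,5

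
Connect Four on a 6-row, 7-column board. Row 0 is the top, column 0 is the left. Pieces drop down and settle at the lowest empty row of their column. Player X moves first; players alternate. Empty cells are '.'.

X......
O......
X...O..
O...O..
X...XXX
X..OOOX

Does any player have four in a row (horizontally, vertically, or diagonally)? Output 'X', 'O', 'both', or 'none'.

none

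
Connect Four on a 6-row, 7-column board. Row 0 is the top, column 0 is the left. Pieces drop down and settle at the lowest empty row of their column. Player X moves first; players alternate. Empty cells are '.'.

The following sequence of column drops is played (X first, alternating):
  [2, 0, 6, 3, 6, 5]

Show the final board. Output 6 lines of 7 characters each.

Move 1: X drops in col 2, lands at row 5
Move 2: O drops in col 0, lands at row 5
Move 3: X drops in col 6, lands at row 5
Move 4: O drops in col 3, lands at row 5
Move 5: X drops in col 6, lands at row 4
Move 6: O drops in col 5, lands at row 5

Answer: .......
.......
.......
.......
......X
O.XO.OX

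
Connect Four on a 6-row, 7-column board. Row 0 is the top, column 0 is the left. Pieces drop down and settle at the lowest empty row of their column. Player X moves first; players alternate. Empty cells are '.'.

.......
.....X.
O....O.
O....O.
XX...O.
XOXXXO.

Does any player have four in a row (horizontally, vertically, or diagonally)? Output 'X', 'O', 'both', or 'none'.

O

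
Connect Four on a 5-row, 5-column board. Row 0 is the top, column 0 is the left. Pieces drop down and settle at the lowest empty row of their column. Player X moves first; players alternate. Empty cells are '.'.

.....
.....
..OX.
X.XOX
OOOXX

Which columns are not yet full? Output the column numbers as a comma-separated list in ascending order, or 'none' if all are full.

col 0: top cell = '.' → open
col 1: top cell = '.' → open
col 2: top cell = '.' → open
col 3: top cell = '.' → open
col 4: top cell = '.' → open

Answer: 0,1,2,3,4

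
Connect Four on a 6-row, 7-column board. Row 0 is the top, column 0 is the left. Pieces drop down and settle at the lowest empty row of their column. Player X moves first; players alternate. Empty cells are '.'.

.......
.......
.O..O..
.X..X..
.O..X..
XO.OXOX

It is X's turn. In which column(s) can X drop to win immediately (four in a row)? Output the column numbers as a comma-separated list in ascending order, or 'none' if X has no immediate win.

col 0: drop X → no win
col 1: drop X → no win
col 2: drop X → no win
col 3: drop X → no win
col 4: drop X → no win
col 5: drop X → no win
col 6: drop X → no win

Answer: none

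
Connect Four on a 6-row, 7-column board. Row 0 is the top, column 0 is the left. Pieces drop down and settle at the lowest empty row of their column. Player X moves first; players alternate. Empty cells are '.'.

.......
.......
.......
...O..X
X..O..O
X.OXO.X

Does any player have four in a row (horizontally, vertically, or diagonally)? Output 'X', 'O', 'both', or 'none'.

none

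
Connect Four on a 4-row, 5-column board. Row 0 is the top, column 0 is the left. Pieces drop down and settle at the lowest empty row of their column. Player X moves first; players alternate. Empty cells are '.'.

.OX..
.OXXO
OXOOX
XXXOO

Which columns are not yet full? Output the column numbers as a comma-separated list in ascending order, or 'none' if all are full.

col 0: top cell = '.' → open
col 1: top cell = 'O' → FULL
col 2: top cell = 'X' → FULL
col 3: top cell = '.' → open
col 4: top cell = '.' → open

Answer: 0,3,4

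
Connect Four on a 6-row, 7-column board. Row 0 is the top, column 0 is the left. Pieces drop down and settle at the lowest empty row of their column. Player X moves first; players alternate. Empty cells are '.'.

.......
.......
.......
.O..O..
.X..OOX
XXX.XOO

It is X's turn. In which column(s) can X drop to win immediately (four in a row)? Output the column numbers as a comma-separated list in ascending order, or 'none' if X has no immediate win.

col 0: drop X → no win
col 1: drop X → no win
col 2: drop X → no win
col 3: drop X → WIN!
col 4: drop X → no win
col 5: drop X → no win
col 6: drop X → no win

Answer: 3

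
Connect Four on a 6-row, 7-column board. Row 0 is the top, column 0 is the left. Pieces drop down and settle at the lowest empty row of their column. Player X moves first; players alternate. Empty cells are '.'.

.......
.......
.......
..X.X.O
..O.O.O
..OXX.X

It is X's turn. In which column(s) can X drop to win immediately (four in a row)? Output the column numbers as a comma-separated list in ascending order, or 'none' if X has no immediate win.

Answer: 5

Derivation:
col 0: drop X → no win
col 1: drop X → no win
col 2: drop X → no win
col 3: drop X → no win
col 4: drop X → no win
col 5: drop X → WIN!
col 6: drop X → no win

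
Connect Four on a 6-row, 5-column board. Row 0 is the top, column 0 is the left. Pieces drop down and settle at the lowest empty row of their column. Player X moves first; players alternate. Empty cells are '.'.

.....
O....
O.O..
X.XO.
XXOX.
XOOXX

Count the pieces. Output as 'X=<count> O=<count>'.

X=8 O=7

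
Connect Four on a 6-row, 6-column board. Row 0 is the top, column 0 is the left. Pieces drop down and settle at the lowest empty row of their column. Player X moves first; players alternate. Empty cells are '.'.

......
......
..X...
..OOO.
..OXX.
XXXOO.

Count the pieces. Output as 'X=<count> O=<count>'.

X=6 O=6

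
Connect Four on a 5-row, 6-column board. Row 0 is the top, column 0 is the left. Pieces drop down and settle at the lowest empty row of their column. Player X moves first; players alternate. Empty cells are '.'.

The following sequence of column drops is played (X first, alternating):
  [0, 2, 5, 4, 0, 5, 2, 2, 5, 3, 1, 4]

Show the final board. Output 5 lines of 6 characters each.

Move 1: X drops in col 0, lands at row 4
Move 2: O drops in col 2, lands at row 4
Move 3: X drops in col 5, lands at row 4
Move 4: O drops in col 4, lands at row 4
Move 5: X drops in col 0, lands at row 3
Move 6: O drops in col 5, lands at row 3
Move 7: X drops in col 2, lands at row 3
Move 8: O drops in col 2, lands at row 2
Move 9: X drops in col 5, lands at row 2
Move 10: O drops in col 3, lands at row 4
Move 11: X drops in col 1, lands at row 4
Move 12: O drops in col 4, lands at row 3

Answer: ......
......
..O..X
X.X.OO
XXOOOX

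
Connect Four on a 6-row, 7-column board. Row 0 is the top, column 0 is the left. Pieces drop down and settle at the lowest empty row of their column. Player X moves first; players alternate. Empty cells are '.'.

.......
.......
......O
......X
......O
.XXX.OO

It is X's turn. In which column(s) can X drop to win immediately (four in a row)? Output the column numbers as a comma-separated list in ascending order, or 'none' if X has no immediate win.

col 0: drop X → WIN!
col 1: drop X → no win
col 2: drop X → no win
col 3: drop X → no win
col 4: drop X → WIN!
col 5: drop X → no win
col 6: drop X → no win

Answer: 0,4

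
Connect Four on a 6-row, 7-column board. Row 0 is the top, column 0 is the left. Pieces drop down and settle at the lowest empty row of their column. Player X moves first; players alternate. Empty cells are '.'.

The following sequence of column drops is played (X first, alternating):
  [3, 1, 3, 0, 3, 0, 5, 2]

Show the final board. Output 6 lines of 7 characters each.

Move 1: X drops in col 3, lands at row 5
Move 2: O drops in col 1, lands at row 5
Move 3: X drops in col 3, lands at row 4
Move 4: O drops in col 0, lands at row 5
Move 5: X drops in col 3, lands at row 3
Move 6: O drops in col 0, lands at row 4
Move 7: X drops in col 5, lands at row 5
Move 8: O drops in col 2, lands at row 5

Answer: .......
.......
.......
...X...
O..X...
OOOX.X.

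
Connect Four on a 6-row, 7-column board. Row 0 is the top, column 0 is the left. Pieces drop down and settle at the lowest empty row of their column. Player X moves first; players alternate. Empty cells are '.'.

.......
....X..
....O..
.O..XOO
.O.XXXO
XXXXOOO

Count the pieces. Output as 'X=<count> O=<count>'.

X=9 O=9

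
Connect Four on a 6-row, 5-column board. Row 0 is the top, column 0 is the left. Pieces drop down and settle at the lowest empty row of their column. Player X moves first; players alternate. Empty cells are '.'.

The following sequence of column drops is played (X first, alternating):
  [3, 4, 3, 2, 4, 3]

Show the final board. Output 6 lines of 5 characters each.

Move 1: X drops in col 3, lands at row 5
Move 2: O drops in col 4, lands at row 5
Move 3: X drops in col 3, lands at row 4
Move 4: O drops in col 2, lands at row 5
Move 5: X drops in col 4, lands at row 4
Move 6: O drops in col 3, lands at row 3

Answer: .....
.....
.....
...O.
...XX
..OXO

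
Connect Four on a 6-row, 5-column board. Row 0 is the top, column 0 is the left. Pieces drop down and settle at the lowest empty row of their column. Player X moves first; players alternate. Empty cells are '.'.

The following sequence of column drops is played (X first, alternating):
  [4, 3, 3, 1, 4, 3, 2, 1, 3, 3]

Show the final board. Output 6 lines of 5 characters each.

Move 1: X drops in col 4, lands at row 5
Move 2: O drops in col 3, lands at row 5
Move 3: X drops in col 3, lands at row 4
Move 4: O drops in col 1, lands at row 5
Move 5: X drops in col 4, lands at row 4
Move 6: O drops in col 3, lands at row 3
Move 7: X drops in col 2, lands at row 5
Move 8: O drops in col 1, lands at row 4
Move 9: X drops in col 3, lands at row 2
Move 10: O drops in col 3, lands at row 1

Answer: .....
...O.
...X.
...O.
.O.XX
.OXOX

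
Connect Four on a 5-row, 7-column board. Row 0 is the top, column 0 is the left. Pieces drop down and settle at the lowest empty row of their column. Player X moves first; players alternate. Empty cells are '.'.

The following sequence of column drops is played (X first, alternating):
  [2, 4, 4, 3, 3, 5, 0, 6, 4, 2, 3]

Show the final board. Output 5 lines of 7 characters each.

Answer: .......
.......
...XX..
..OXX..
X.XOOOO

Derivation:
Move 1: X drops in col 2, lands at row 4
Move 2: O drops in col 4, lands at row 4
Move 3: X drops in col 4, lands at row 3
Move 4: O drops in col 3, lands at row 4
Move 5: X drops in col 3, lands at row 3
Move 6: O drops in col 5, lands at row 4
Move 7: X drops in col 0, lands at row 4
Move 8: O drops in col 6, lands at row 4
Move 9: X drops in col 4, lands at row 2
Move 10: O drops in col 2, lands at row 3
Move 11: X drops in col 3, lands at row 2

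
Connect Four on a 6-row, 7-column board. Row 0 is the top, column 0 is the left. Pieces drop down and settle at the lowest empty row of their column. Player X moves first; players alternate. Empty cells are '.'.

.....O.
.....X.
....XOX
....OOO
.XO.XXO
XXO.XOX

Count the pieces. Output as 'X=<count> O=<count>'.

X=10 O=9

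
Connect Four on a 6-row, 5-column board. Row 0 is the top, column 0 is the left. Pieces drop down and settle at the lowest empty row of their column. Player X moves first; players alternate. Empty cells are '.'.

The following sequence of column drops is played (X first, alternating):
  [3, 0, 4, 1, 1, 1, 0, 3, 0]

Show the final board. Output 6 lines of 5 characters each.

Answer: .....
.....
.....
XO...
XX.O.
OO.XX

Derivation:
Move 1: X drops in col 3, lands at row 5
Move 2: O drops in col 0, lands at row 5
Move 3: X drops in col 4, lands at row 5
Move 4: O drops in col 1, lands at row 5
Move 5: X drops in col 1, lands at row 4
Move 6: O drops in col 1, lands at row 3
Move 7: X drops in col 0, lands at row 4
Move 8: O drops in col 3, lands at row 4
Move 9: X drops in col 0, lands at row 3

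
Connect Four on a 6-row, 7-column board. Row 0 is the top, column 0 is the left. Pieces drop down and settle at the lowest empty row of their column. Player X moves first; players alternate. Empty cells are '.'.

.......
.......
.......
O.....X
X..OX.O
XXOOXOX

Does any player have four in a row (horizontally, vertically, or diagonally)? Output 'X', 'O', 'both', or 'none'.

none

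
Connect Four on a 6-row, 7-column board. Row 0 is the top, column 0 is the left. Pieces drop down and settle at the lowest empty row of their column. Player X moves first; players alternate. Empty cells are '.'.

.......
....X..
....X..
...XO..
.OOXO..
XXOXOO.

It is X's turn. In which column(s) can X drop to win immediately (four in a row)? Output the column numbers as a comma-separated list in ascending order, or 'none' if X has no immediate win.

col 0: drop X → no win
col 1: drop X → no win
col 2: drop X → no win
col 3: drop X → WIN!
col 4: drop X → no win
col 5: drop X → no win
col 6: drop X → no win

Answer: 3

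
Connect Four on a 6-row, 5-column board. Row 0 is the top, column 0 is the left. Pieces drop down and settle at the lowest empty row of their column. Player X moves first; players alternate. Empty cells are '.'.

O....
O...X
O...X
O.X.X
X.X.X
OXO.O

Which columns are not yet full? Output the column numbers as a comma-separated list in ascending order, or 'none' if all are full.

Answer: 1,2,3,4

Derivation:
col 0: top cell = 'O' → FULL
col 1: top cell = '.' → open
col 2: top cell = '.' → open
col 3: top cell = '.' → open
col 4: top cell = '.' → open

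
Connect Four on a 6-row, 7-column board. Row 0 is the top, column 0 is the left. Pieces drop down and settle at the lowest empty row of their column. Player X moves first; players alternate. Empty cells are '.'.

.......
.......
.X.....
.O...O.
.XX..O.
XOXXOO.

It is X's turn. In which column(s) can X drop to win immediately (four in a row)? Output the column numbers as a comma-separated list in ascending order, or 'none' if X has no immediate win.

Answer: none

Derivation:
col 0: drop X → no win
col 1: drop X → no win
col 2: drop X → no win
col 3: drop X → no win
col 4: drop X → no win
col 5: drop X → no win
col 6: drop X → no win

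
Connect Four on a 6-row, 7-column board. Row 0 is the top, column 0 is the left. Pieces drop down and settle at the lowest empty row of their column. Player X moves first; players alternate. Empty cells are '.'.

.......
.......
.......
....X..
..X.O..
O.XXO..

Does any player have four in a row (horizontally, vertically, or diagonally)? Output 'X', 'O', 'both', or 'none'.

none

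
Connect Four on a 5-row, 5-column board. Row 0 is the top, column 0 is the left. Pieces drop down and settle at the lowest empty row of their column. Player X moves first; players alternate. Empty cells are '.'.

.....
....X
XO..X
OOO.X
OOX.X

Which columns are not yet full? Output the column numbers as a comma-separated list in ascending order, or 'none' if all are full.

Answer: 0,1,2,3,4

Derivation:
col 0: top cell = '.' → open
col 1: top cell = '.' → open
col 2: top cell = '.' → open
col 3: top cell = '.' → open
col 4: top cell = '.' → open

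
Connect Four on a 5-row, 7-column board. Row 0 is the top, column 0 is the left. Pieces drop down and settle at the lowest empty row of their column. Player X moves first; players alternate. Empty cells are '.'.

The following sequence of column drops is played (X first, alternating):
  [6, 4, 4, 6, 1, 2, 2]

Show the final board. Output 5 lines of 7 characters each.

Answer: .......
.......
.......
..X.X.O
.XO.O.X

Derivation:
Move 1: X drops in col 6, lands at row 4
Move 2: O drops in col 4, lands at row 4
Move 3: X drops in col 4, lands at row 3
Move 4: O drops in col 6, lands at row 3
Move 5: X drops in col 1, lands at row 4
Move 6: O drops in col 2, lands at row 4
Move 7: X drops in col 2, lands at row 3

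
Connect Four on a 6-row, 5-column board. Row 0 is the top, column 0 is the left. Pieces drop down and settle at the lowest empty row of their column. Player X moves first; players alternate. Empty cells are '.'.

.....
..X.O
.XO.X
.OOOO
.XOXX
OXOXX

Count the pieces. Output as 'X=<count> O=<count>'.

X=9 O=9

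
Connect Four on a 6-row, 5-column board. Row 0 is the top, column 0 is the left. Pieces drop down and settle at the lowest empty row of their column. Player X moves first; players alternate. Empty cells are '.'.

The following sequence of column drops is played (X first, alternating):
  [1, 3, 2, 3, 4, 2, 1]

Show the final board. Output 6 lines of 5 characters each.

Answer: .....
.....
.....
.....
.XOO.
.XXOX

Derivation:
Move 1: X drops in col 1, lands at row 5
Move 2: O drops in col 3, lands at row 5
Move 3: X drops in col 2, lands at row 5
Move 4: O drops in col 3, lands at row 4
Move 5: X drops in col 4, lands at row 5
Move 6: O drops in col 2, lands at row 4
Move 7: X drops in col 1, lands at row 4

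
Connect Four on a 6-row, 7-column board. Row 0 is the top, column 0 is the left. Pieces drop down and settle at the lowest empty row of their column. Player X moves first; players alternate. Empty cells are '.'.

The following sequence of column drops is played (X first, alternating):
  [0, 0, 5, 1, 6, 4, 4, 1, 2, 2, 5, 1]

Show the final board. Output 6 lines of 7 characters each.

Answer: .......
.......
.......
.O.....
OOO.XX.
XOX.OXX

Derivation:
Move 1: X drops in col 0, lands at row 5
Move 2: O drops in col 0, lands at row 4
Move 3: X drops in col 5, lands at row 5
Move 4: O drops in col 1, lands at row 5
Move 5: X drops in col 6, lands at row 5
Move 6: O drops in col 4, lands at row 5
Move 7: X drops in col 4, lands at row 4
Move 8: O drops in col 1, lands at row 4
Move 9: X drops in col 2, lands at row 5
Move 10: O drops in col 2, lands at row 4
Move 11: X drops in col 5, lands at row 4
Move 12: O drops in col 1, lands at row 3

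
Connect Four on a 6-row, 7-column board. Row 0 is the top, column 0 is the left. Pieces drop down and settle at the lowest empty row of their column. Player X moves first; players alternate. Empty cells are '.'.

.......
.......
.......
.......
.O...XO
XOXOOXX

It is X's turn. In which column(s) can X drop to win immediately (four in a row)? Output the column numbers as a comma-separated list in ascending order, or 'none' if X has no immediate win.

col 0: drop X → no win
col 1: drop X → no win
col 2: drop X → no win
col 3: drop X → no win
col 4: drop X → no win
col 5: drop X → no win
col 6: drop X → no win

Answer: none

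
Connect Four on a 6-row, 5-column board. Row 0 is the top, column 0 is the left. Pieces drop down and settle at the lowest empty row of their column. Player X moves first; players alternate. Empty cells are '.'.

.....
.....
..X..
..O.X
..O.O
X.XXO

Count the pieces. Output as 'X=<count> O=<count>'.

X=5 O=4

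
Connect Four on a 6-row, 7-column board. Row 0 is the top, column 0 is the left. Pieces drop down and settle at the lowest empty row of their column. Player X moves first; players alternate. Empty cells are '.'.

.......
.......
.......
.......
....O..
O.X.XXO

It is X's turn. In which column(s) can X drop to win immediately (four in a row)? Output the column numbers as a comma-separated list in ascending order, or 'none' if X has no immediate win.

Answer: 3

Derivation:
col 0: drop X → no win
col 1: drop X → no win
col 2: drop X → no win
col 3: drop X → WIN!
col 4: drop X → no win
col 5: drop X → no win
col 6: drop X → no win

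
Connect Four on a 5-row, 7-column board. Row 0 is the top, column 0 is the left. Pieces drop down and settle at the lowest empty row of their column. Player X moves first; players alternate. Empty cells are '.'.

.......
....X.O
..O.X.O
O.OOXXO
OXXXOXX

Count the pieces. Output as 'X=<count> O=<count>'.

X=9 O=9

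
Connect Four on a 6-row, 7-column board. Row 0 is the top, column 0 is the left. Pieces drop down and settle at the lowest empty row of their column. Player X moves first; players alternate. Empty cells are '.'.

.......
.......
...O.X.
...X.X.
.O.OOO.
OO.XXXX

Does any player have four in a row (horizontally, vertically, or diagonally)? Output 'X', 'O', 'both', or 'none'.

X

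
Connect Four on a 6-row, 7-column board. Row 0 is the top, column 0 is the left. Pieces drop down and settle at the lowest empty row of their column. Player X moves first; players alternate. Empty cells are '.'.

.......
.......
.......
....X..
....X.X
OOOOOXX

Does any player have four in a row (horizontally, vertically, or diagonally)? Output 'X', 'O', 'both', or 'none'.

O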